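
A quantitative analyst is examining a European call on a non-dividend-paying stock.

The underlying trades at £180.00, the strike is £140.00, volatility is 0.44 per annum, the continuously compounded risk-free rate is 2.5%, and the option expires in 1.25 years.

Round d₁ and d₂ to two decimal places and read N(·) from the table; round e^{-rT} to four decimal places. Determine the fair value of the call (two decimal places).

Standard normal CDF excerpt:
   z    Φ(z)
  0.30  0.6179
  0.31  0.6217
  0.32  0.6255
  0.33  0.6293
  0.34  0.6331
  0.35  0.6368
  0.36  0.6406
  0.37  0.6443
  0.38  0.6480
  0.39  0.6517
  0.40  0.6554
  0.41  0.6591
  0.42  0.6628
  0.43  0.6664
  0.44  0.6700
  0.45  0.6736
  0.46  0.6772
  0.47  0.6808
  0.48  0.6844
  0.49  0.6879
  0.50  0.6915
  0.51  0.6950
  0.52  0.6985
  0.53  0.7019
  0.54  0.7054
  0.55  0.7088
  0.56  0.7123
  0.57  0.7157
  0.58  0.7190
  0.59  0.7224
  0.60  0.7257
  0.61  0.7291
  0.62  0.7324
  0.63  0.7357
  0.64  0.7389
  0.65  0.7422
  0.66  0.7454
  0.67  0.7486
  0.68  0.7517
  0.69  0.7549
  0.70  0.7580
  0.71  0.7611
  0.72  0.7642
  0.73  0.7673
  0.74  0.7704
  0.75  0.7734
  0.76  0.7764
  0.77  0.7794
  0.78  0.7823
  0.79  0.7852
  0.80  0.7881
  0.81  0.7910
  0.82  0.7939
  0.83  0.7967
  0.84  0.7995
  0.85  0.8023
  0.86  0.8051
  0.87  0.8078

£57.51

T = 1.25;  σ√T = 0.4919
d₁ = [ln(180/140) + (0.025 + ½·0.44²)·1.25] / (σ√T) = (0.2513 + 0.1522) / 0.4919 = 0.8204 which rounds to 0.82
d₂ = 0.8204 − 0.4919 = 0.3284 which rounds to 0.33
exp(−rT) = exp(−0.025·1.25) = 0.9692
N(d₁) = N(0.82) = 0.7939;  N(d₂) = N(0.33) = 0.6293
C = 180·0.7939 − 140·0.9692·0.6293 = 142.9020 − 85.3885 = 57.5135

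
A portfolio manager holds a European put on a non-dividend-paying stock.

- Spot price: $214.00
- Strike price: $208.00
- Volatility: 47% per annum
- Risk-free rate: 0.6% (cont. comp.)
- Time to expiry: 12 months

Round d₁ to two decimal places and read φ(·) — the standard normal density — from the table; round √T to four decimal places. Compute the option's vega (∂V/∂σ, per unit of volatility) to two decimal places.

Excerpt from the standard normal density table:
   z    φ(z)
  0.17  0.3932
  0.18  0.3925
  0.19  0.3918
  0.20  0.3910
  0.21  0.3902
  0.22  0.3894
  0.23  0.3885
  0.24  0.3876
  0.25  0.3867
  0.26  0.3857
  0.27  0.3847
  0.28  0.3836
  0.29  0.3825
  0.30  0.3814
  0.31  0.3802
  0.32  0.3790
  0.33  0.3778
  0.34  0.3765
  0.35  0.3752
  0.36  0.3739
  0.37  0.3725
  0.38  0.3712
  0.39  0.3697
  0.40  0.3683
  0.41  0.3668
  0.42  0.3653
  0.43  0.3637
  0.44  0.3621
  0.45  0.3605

σ√T = 0.47 × 1.0000 = 0.4700
d₁ = [ln(214/208) + (0.006 + ½·0.47²)·1] / (σ√T) = (0.0284 + 0.1164) / 0.4700 = 0.3083 → 0.31
√T = √1 = 1.0000
φ(d₁) = φ(0.31) = 0.3802
vega = S·φ(d₁)·√T = 214·0.3802·1.0000 = 81.3628
(Vega is the same for a European call and put with the same parameters.)

81.36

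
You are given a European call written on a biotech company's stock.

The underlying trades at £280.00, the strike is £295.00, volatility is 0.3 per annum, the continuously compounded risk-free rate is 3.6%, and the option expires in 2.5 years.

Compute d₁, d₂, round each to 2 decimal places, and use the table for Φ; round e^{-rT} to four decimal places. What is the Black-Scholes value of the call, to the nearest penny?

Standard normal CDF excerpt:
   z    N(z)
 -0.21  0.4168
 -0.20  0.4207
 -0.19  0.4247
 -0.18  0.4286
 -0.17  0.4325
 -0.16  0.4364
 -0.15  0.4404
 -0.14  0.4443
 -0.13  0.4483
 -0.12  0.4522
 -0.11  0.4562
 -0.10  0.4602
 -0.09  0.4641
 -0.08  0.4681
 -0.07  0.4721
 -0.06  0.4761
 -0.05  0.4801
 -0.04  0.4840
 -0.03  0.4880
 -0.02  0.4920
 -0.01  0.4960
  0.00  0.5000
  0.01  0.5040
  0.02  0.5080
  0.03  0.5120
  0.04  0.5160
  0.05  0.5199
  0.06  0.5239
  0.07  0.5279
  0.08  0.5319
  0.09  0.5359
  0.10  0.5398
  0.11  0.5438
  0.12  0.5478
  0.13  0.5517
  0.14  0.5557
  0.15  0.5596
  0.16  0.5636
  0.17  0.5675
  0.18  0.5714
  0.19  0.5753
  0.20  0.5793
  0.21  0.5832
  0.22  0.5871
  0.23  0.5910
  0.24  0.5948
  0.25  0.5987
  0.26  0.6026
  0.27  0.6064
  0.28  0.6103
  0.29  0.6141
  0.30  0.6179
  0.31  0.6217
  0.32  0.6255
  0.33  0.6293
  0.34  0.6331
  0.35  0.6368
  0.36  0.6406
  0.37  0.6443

σ√T = 0.3 × 1.5811 = 0.4743
d₁ = [ln(280/295) + (0.036 + ½·0.3²)·2.5] / (σ√T) = (-0.0522 + 0.2025) / 0.4743 = 0.3169 which rounds to 0.32
d₂ = 0.3169 − 0.4743 = -0.1575 which rounds to -0.16
e^(−rT) = e^(−0.036·2.5) = 0.9139
N(d₁) = N(0.32) = 0.6255;  N(d₂) = N(-0.16) = 0.4364
C = 280·0.6255 − 295·0.9139·0.4364 = 175.1400 − 117.6537 = 57.4863

£57.49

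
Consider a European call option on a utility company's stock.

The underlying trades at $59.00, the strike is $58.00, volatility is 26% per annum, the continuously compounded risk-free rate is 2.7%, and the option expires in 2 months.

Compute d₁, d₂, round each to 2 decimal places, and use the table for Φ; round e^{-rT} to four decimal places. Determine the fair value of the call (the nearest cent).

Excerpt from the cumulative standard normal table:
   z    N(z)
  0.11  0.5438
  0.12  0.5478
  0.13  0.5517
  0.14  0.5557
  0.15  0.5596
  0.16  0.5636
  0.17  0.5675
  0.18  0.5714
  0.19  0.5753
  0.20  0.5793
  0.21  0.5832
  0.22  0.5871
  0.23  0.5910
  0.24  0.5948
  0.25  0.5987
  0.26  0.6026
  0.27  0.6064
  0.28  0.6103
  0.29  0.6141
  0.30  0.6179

T = 0.1667;  σ√T = 0.1061
ln(S/K) + (r + σ²/2)T = ln(59/58) + (0.027 + 0.26²/2)·0.1667 = 0.0171 + 0.0101 = 0.0272
d₁ = 0.0272 / 0.1061 = 0.2565 ⇒ 0.26
d₂ = d₁ − σ√T = 0.2565 − 0.1061 = 0.1504 ⇒ 0.15
exp(−rT) = exp(−0.027·0.1667) = 0.9955
N(d₁) = N(0.26) = 0.6026;  N(d₂) = N(0.15) = 0.5596
C = 59·0.6026 − 58·0.9955·0.5596 = 35.5534 − 32.3107 = 3.2427

$3.24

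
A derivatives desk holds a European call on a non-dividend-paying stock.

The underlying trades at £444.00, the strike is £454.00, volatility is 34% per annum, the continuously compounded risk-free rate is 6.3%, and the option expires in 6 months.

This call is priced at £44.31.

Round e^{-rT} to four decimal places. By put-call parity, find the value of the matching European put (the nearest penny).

e^(−rT) = e^(−0.063·0.5) = 0.9690
Put-call parity: C − P = S − K·e^(−rT) = 444 − 454·0.9690 = 444 − 439.9260 = 4.0740
P = C − (C − P) = 44.31 − (4.0740) = 40.2360

£40.24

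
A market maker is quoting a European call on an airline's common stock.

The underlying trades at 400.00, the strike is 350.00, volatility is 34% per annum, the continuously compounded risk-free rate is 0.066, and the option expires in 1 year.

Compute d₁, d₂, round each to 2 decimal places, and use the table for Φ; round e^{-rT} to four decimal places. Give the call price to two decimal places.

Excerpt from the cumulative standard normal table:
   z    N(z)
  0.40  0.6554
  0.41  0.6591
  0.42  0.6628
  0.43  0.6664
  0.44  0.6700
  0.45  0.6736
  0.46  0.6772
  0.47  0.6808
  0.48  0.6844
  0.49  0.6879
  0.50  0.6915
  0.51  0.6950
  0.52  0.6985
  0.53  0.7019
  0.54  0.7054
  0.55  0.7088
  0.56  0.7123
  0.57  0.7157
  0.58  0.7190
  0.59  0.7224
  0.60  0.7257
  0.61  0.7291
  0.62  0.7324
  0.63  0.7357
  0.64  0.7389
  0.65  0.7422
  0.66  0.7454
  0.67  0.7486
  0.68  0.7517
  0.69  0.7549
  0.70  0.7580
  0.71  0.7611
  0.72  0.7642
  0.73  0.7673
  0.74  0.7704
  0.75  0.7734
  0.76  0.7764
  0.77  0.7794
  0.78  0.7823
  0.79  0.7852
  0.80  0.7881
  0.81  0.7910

σ√T = 0.34·√1 = 0.3400
d₁ = [ln(400/350) + (0.066 + ½·0.34²)·1] / (σ√T) = (0.1335 + 0.1238) / 0.3400 = 0.7569 which rounds to 0.76
d₂ = 0.7569 − 0.3400 = 0.4169 which rounds to 0.42
e^(−rT) = e^(−0.066·1) = 0.9361
C = 400·N(0.76) − 350·0.9361·N(0.42) = 400·0.7764 − 350·0.9361·0.6628 = 310.5600 − 217.1565 = 93.4035

93.40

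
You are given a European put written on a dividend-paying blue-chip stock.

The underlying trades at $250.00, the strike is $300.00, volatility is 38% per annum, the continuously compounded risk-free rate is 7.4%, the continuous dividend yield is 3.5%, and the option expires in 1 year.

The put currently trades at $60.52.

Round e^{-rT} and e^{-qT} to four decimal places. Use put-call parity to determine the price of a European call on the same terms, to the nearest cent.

$23.31

e^(−qT) = e^(−0.035·1) = 0.9656;  e^(−rT) = e^(−0.074·1) = 0.9287
Put-call parity: C − P = S·e^(−qT) − K·e^(−rT) = 250·0.9656 − 300·0.9287 = 241.4000 − 278.6100 = -37.2100
C = P + (C − P) = 60.52 + (-37.2100) = 23.3100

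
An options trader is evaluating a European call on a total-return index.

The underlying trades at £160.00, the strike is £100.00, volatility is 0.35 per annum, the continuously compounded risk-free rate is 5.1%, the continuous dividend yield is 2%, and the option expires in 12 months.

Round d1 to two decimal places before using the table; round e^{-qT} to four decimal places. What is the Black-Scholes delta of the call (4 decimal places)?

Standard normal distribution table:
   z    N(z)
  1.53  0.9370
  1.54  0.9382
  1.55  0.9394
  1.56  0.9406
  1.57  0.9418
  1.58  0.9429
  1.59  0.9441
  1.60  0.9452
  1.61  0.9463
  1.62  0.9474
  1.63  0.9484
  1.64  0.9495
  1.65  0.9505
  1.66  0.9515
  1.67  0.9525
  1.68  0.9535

0.9276

T = 1;  σ√T = 0.3500
ln(S/K) + (r − q + σ²/2)T = ln(160/100) + (0.051 − 0.02 + 0.35²/2)·1 = 0.4700 + 0.0922 = 0.5623
d₁ = 0.5623 / 0.3500 = 1.6064 ⇒ 1.61
N(d₁) = N(1.61) = 0.9463
Δ_call = exp(−qT)·N(d₁) = 0.9802·0.9463 = 0.9276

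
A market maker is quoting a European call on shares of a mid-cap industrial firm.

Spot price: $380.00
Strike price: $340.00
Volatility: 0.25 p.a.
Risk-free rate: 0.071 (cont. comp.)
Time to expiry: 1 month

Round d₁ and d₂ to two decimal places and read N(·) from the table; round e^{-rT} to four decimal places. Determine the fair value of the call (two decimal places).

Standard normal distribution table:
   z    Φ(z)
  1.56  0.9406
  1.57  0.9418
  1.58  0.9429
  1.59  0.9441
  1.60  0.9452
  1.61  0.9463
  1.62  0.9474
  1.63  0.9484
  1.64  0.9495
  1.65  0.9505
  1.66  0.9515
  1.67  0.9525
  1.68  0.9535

σ√T = 0.25·√0.08333 = 0.0722
ln(S/K) + (r + σ²/2)T = ln(380/340) + (0.071 + 0.25²/2)·0.08333 = 0.1112 + 0.0085 = 0.1197
d₁ = 0.1197 / 0.0722 = 1.6593 which rounds to 1.66
d₂ = d₁ − σ√T = 1.6593 − 0.0722 = 1.5871 which rounds to 1.59
e^(−rT) = e^(−0.071·0.08333) = 0.9941
N(d₁) = N(1.66) = 0.9515;  N(d₂) = N(1.59) = 0.9441
C = 380·0.9515 − 340·0.9941·0.9441 = 361.5700 − 319.1001 = 42.4699

$42.47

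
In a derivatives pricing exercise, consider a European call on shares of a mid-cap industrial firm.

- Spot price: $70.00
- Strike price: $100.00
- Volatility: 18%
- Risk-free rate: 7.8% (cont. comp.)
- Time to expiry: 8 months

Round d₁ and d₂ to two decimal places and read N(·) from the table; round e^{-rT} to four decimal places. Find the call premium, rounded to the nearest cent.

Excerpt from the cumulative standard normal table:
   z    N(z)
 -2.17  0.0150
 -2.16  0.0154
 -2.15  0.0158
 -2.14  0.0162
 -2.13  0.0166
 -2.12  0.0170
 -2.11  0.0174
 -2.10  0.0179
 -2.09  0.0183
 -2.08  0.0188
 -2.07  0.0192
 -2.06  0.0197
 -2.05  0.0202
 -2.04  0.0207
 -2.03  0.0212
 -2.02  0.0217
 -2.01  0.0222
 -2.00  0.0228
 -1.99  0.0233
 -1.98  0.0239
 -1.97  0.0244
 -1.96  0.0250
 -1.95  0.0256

$0.10

σ√T = 0.18·√0.6667 = 0.1470
ln(S/K) + (r + σ²/2)T = ln(70/100) + (0.078 + 0.18²/2)·0.6667 = -0.3567 + 0.0628 = -0.2939
d₁ = -0.2939 / 0.1470 = -1.9996 ≈ -2.00
d₂ = d₁ − σ√T = -1.9996 − 0.1470 = -2.1465 ≈ -2.15
exp(−rT) = exp(−0.078·0.6667) = 0.9493
C = 70·N(-2.00) − 100·0.9493·N(-2.15) = 70·0.0228 − 100·0.9493·0.0158 = 1.5960 − 1.4999 = 0.0961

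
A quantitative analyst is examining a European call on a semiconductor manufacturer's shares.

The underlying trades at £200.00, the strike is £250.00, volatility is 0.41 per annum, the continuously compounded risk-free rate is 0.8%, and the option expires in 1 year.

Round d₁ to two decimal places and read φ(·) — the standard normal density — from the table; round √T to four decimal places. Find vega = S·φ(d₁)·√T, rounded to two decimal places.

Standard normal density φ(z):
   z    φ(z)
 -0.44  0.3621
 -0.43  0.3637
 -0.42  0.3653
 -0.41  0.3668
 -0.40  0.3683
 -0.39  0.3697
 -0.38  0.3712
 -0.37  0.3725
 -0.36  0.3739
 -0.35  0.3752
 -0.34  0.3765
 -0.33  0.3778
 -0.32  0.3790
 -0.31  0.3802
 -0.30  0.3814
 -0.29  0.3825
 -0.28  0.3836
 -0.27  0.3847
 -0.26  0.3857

75.80

σ√T = 0.41 × 1.0000 = 0.4100
ln(S/K) + (r + σ²/2)T = ln(200/250) + (0.008 + 0.41²/2)·1 = -0.2231 + 0.0920 = -0.1311
d₁ = -0.1311 / 0.4100 = -0.3197 → -0.32
√T = √1 = 1.0000
φ(d₁) = φ(-0.32) = 0.3790
vega = S·φ(d₁)·√T = 200·0.3790·1.0000 = 75.8000
(Vega is the same for a European call and put with the same parameters.)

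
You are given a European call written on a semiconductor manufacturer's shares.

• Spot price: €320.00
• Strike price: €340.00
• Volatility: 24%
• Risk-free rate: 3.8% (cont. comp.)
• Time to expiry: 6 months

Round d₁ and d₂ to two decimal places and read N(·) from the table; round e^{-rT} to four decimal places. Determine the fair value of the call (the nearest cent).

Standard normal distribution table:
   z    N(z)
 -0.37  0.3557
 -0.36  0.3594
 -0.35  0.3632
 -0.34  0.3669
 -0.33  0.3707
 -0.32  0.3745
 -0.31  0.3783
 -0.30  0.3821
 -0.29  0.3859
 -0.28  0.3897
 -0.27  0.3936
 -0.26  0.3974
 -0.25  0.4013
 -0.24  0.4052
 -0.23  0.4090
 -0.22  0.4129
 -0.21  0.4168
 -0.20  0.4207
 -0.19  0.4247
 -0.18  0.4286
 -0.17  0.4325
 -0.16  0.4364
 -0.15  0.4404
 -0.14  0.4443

T = 0.5;  σ√T = 0.1697
d₁ = [ln(320/340) + (0.038 + 0.24²/2)·0.5] / 0.1697 = [-0.0606 + 0.0334] / 0.1697 = -0.1604 → -0.16
d₂ = d₁ − σ√T = -0.1604 − 0.1697 = -0.3301 → -0.33
e^(−rT) = e^(−0.038·0.5) = 0.9812
C = 320·N(-0.16) − 340·0.9812·N(-0.33) = 320·0.4364 − 340·0.9812·0.3707 = 139.6480 − 123.6685 = 15.9795

€15.98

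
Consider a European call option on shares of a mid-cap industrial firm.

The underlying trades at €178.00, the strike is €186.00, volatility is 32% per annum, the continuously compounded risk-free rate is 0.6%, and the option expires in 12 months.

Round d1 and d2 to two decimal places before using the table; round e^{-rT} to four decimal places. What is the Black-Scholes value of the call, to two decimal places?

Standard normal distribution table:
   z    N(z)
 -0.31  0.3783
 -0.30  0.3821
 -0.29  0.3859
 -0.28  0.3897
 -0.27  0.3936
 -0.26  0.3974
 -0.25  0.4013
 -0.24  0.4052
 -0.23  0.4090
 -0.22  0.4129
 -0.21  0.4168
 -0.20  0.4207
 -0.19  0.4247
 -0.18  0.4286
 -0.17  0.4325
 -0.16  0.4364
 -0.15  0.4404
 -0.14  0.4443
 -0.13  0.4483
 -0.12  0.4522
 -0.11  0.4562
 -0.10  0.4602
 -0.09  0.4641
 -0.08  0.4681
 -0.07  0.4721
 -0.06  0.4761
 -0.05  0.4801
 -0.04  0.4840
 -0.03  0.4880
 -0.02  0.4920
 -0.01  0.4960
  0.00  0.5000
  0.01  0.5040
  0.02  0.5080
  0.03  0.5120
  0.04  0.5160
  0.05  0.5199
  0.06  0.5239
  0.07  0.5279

σ√T = 0.32·√1 = 0.3200
d₁ = [ln(178/186) + (0.006 + ½·0.32²)·1] / (σ√T) = (-0.0440 + 0.0572) / 0.3200 = 0.0414 which rounds to 0.04
d₂ = 0.0414 − 0.3200 = -0.2786 which rounds to -0.28
e^(−rT) = e^(−0.006·1) = 0.9940
N(d₁) = N(0.04) = 0.5160;  N(d₂) = N(-0.28) = 0.3897
C = 178·0.5160 − 186·0.9940·0.3897 = 91.8480 − 72.0493 = 19.7987

€19.80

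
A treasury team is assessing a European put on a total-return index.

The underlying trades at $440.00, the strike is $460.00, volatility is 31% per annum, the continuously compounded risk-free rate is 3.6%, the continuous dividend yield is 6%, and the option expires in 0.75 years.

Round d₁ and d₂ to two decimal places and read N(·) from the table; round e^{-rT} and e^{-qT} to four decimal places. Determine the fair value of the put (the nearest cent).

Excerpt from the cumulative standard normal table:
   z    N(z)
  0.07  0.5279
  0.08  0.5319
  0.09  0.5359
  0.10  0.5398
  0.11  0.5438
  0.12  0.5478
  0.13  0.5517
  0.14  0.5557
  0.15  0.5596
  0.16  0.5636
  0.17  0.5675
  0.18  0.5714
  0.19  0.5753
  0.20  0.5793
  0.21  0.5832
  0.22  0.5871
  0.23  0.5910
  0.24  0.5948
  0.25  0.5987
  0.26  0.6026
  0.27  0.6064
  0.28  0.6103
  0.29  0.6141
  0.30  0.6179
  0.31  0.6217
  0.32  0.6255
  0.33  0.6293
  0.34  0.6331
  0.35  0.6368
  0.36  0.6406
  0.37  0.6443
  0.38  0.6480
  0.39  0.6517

$61.43

σ√T = 0.31 × 0.8660 = 0.2685
ln(S/K) + (r − q + σ²/2)T = ln(440/460) + (0.036 − 0.06 + 0.31²/2)·0.75 = -0.0445 + 0.0180 = -0.0264
d₁ = -0.0264 / 0.2685 = -0.0984 which rounds to -0.10
d₂ = d₁ − σ√T = -0.0984 − 0.2685 = -0.3669 which rounds to -0.37
exp(−qT) = exp(−0.06·0.75) = 0.9560;  exp(−rT) = exp(−0.036·0.75) = 0.9734
N(−d₂) = N(0.37) = 0.6443;  N(−d₁) = N(0.10) = 0.5398
P = 460·0.9734·0.6443 − 440·0.9560·0.5398 = 288.4943 − 227.0615 = 61.4329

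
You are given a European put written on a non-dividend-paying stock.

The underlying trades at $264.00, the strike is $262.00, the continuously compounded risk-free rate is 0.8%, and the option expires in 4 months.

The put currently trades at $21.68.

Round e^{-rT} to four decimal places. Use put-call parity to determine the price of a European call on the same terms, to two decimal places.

exp(−rT) = exp(−0.008·0.3333) = 0.9973
Put-call parity: C − P = S − K·e^(−rT) = 264 − 262·0.9973 = 264 − 261.2926 = 2.7074
C = P + (C − P) = 21.68 + (2.7074) = 24.3874

$24.39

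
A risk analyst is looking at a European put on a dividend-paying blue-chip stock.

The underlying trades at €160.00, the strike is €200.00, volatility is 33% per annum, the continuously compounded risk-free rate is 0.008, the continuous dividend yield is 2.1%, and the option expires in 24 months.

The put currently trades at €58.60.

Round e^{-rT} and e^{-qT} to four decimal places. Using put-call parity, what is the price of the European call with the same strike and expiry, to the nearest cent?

exp(−qT) = exp(−0.021·2) = 0.9589;  exp(−rT) = exp(−0.008·2) = 0.9841
Put-call parity: C − P = S·e^(−qT) − K·e^(−rT) = 160·0.9589 − 200·0.9841 = 153.4240 − 196.8200 = -43.3960
C = P + (C − P) = 58.60 + (-43.3960) = 15.2040

€15.20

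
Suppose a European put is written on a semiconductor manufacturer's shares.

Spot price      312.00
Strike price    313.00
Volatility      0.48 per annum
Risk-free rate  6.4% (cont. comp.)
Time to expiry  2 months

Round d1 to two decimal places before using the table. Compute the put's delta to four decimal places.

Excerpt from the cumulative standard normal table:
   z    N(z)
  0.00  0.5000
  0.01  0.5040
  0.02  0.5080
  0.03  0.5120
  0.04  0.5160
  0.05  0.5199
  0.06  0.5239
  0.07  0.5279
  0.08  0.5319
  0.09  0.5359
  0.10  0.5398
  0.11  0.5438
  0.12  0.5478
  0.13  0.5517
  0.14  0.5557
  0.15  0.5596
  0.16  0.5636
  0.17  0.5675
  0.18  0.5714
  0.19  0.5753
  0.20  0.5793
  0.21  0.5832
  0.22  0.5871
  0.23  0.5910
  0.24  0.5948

σ√T = 0.48·√0.1667 = 0.1960
ln(S/K) + (r + σ²/2)T = ln(312/313) + (0.064 + 0.48²/2)·0.1667 = -0.0032 + 0.0299 = 0.0267
d₁ = 0.0267 / 0.1960 = 0.1361 → 0.14
N(d₁) = N(0.14) = 0.5557
Δ_put = N(d₁) − 1 = 0.5557 − 1 = -0.4443

-0.4443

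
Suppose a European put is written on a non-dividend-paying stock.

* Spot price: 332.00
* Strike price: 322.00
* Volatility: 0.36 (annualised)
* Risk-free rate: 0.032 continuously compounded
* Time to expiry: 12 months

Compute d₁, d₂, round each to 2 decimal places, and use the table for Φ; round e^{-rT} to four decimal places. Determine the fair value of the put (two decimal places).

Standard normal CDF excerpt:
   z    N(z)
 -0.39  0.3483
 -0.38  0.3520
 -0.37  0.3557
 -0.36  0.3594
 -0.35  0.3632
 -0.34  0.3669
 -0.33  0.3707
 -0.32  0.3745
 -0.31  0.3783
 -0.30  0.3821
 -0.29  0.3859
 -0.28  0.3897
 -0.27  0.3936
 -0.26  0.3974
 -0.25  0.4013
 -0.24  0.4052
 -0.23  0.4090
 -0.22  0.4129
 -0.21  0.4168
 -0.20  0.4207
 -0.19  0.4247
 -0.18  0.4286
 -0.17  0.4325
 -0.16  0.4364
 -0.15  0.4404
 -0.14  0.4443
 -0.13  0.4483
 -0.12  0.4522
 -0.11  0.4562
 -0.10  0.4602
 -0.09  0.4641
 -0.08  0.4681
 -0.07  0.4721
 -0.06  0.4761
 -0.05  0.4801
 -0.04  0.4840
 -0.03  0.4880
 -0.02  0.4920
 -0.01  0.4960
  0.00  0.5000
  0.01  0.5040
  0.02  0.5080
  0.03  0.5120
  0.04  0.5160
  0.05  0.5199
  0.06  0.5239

σ√T = 0.36 × 1.0000 = 0.3600
ln(S/K) + (r + σ²/2)T = ln(332/322) + (0.032 + 0.36²/2)·1 = 0.0306 + 0.0968 = 0.1274
d₁ = 0.1274 / 0.3600 = 0.3538 → 0.35
d₂ = d₁ − σ√T = 0.3538 − 0.3600 = -0.0062 → -0.01
exp(−rT) = exp(−0.032·1) = 0.9685
P = 322·0.9685·N(0.01) − 332·N(-0.35) = 322·0.9685·0.5040 − 332·0.3632 = 157.1759 − 120.5824 = 36.5935

36.59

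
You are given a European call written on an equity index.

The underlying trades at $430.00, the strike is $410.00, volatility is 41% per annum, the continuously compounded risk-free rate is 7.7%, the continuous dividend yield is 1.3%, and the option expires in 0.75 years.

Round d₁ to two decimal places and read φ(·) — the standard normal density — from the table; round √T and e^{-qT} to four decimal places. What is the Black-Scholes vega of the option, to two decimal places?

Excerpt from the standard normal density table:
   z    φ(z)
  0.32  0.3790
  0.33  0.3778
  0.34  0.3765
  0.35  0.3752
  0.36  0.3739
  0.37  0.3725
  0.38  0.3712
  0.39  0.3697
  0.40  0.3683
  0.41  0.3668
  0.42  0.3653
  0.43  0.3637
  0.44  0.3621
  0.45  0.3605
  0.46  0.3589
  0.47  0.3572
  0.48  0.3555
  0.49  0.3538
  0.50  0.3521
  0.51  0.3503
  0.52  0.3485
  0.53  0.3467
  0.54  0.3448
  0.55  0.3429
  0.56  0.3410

σ√T = 0.41·√0.75 = 0.3551
d₁ = [ln(430/410) + (0.077 − 0.013 + ½·0.41²)·0.75] / (σ√T) = (0.0476 + 0.1110) / 0.3551 = 0.4469 → 0.45
√T = √0.75 = 0.8660
φ(d₁) = φ(0.45) = 0.3605
e^(−qT) = e^(−0.013·0.75) = 0.9903
vega = S·e^(−qT)·φ(d₁)·√T = 430·0.9903·0.3605·0.8660 = 132.9408
(Call and put vega coincide under Black-Scholes.)

132.94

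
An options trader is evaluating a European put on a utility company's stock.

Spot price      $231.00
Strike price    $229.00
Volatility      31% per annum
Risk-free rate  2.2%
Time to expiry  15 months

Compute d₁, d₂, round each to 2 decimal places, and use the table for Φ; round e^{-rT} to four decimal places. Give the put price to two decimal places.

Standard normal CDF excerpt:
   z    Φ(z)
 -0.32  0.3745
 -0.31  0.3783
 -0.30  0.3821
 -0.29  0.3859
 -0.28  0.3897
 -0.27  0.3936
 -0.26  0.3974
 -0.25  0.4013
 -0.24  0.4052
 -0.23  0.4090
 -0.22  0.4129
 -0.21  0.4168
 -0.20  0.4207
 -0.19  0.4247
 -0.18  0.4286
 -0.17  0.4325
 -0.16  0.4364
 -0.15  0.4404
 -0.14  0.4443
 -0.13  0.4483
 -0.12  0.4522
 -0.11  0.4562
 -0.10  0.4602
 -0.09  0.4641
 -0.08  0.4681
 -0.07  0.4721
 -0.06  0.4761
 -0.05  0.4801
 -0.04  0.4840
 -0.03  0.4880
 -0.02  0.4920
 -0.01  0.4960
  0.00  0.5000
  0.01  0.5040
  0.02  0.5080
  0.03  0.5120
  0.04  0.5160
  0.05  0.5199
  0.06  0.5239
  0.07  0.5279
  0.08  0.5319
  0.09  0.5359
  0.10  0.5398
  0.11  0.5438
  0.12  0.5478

σ√T = 0.31·√1.25 = 0.3466
d₁ = [ln(231/229) + (0.022 + ½·0.31²)·1.25] / (σ√T) = (0.0087 + 0.0876) / 0.3466 = 0.2777 ≈ 0.28
d₂ = 0.2777 − 0.3466 = -0.0689 ≈ -0.07
exp(−rT) = exp(−0.022·1.25) = 0.9729
N(−d₂) = N(0.07) = 0.5279;  N(−d₁) = N(-0.28) = 0.3897
P = 229·0.9729·0.5279 − 231·0.3897 = 117.6130 − 90.0207 = 27.5923

$27.59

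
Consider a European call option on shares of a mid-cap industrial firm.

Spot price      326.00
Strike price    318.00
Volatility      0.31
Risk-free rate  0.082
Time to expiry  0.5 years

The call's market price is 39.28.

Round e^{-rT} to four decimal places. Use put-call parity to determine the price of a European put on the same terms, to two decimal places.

18.50

exp(−rT) = exp(−0.082·0.5) = 0.9598
Put-call parity: C − P = S − K·e^(−rT) = 326 − 318·0.9598 = 326 − 305.2164 = 20.7836
P = C − (C − P) = 39.28 − (20.7836) = 18.4964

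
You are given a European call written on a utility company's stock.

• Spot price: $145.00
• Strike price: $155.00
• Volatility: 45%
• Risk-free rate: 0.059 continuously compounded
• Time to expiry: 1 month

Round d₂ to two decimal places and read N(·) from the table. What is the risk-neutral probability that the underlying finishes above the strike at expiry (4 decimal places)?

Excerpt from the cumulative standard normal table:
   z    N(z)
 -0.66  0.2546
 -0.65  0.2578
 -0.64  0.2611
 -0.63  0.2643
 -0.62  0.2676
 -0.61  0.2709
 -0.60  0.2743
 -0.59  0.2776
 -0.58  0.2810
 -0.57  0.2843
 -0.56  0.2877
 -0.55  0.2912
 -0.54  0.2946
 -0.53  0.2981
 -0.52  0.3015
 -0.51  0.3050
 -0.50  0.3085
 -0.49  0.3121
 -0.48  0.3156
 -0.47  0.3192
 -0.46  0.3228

0.2946

σ√T = 0.45·√0.08333 = 0.1299
ln(S/K) + (r + σ²/2)T = ln(145/155) + (0.059 + 0.45²/2)·0.08333 = -0.0667 + 0.0134 = -0.0533
d₁ = -0.0533 / 0.1299 = -0.4106 ≈ -0.41
d₂ = d₁ − σ√T = -0.4106 − 0.1299 = -0.5405 ≈ -0.54
Risk-neutral Pr[S_T > K] = N(d₂) = N(-0.54) = 0.2946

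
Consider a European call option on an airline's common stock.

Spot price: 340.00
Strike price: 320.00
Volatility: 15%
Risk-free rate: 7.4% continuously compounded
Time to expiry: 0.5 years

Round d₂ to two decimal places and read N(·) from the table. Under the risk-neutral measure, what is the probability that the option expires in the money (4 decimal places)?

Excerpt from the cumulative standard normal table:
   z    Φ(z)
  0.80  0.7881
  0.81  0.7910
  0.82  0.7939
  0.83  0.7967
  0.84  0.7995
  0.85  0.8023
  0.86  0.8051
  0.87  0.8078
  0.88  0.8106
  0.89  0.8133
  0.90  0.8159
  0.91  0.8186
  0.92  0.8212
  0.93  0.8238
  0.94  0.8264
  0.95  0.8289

0.8078

σ√T = 0.15 × 0.7071 = 0.1061
d₁ = [ln(340/320) + (0.074 + ½·0.15²)·0.5] / (σ√T) = (0.0606 + 0.0426) / 0.1061 = 0.9734 ≈ 0.97
d₂ = 0.9734 − 0.1061 = 0.8674 ≈ 0.87
Pr(exercise) under Q = N(d₂) = 0.8078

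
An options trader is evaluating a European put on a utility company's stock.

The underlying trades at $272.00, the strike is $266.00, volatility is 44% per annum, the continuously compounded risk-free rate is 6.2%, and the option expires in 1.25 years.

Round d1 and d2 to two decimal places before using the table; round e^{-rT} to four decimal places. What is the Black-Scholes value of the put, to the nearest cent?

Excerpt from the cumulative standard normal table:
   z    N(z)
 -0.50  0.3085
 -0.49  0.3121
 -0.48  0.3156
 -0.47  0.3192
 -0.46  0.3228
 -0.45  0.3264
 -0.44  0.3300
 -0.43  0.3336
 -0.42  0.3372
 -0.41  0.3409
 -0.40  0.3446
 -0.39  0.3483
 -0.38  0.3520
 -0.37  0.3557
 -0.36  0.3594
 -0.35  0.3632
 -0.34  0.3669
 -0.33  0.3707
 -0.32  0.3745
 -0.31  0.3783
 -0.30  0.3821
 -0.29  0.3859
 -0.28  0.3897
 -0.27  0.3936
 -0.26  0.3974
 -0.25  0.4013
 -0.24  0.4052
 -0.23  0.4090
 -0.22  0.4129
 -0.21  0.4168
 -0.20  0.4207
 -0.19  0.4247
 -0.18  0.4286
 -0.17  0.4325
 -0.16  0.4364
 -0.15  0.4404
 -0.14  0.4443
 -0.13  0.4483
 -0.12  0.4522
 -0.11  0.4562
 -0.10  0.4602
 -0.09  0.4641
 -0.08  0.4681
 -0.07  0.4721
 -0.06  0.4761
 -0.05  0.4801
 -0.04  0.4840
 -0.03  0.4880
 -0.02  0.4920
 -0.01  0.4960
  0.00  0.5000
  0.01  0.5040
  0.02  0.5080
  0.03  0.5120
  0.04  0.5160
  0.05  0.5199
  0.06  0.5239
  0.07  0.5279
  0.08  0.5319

σ√T = 0.44·√1.25 = 0.4919
d₁ = [ln(272/266) + (0.062 + ½·0.44²)·1.25] / (σ√T) = (0.0223 + 0.1985) / 0.4919 = 0.4489 ⇒ 0.45
d₂ = 0.4489 − 0.4919 = -0.0431 ⇒ -0.04
exp(−rT) = exp(−0.062·1.25) = 0.9254
N(−d₂) = N(0.04) = 0.5160;  N(−d₁) = N(-0.45) = 0.3264
P = 266·0.9254·0.5160 − 272·0.3264 = 127.0167 − 88.7808 = 38.2359

$38.24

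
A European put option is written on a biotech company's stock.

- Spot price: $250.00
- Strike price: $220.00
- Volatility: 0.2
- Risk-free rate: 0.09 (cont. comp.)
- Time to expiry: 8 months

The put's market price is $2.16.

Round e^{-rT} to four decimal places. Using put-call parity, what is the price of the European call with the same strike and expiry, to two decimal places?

e^(−rT) = e^(−0.09·0.6667) = 0.9418
Put-call parity: C − P = S − K·e^(−rT) = 250 − 220·0.9418 = 250 − 207.1960 = 42.8040
C = P + (C − P) = 2.16 + (42.8040) = 44.9640

$44.96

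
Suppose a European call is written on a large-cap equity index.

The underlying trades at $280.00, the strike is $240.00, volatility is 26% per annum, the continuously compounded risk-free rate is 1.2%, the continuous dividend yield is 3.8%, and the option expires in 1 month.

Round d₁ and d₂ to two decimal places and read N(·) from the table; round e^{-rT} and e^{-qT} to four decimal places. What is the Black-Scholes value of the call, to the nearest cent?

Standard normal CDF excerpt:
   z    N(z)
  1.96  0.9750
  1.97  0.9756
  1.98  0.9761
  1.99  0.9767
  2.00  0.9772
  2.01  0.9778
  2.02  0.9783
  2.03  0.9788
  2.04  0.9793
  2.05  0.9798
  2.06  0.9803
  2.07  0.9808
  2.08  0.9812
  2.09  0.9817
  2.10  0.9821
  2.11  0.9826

$39.43

σ√T = 0.26 × 0.2887 = 0.0751
ln(S/K) + (r − q + σ²/2)T = ln(280/240) + (0.012 − 0.038 + 0.26²/2)·0.08333 = 0.1542 + 0.0007 = 0.1548
d₁ = 0.1548 / 0.0751 = 2.0625 → 2.06
d₂ = d₁ − σ√T = 2.0625 − 0.0751 = 1.9874 → 1.99
exp(−qT) = exp(−0.038·0.08333) = 0.9968;  exp(−rT) = exp(−0.012·0.08333) = 0.9990
N(d₁) = N(2.06) = 0.9803;  N(d₂) = N(1.99) = 0.9767
C = 280·0.9968·0.9803 − 240·0.9990·0.9767 = 273.6057 − 234.1736 = 39.4321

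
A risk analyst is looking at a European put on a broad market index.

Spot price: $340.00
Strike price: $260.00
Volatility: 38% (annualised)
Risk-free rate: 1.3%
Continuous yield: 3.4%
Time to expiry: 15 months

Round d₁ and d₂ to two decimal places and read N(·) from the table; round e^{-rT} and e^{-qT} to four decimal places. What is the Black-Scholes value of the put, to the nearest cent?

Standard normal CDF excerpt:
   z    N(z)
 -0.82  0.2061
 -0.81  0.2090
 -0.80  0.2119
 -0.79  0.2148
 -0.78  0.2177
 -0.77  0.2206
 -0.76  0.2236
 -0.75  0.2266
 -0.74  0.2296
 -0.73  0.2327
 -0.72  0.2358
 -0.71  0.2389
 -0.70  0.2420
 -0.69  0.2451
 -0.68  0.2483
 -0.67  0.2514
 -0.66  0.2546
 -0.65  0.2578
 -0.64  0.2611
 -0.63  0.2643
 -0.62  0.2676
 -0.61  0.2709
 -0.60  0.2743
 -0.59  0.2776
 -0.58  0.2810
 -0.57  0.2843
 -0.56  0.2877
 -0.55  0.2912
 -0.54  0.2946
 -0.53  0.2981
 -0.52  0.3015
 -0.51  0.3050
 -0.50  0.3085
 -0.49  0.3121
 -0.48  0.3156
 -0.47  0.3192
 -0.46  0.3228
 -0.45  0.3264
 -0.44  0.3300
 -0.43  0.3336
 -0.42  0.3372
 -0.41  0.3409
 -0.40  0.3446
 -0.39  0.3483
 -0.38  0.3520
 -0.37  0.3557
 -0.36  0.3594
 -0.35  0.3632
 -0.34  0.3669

T = 1.25;  σ√T = 0.4249
d₁ = [ln(340/260) + (0.013 − 0.034 + ½·0.38²)·1.25] / (σ√T) = (0.2683 + 0.0640) / 0.4249 = 0.7821 ⇒ 0.78
d₂ = 0.7821 − 0.4249 = 0.3572 ⇒ 0.36
exp(−qT) = exp(−0.034·1.25) = 0.9584;  exp(−rT) = exp(−0.013·1.25) = 0.9839
N(−d₂) = N(-0.36) = 0.3594;  N(−d₁) = N(-0.78) = 0.2177
P = 260·0.9839·0.3594 − 340·0.9584·0.2177 = 91.9396 − 70.9389 = 21.0007

$21.00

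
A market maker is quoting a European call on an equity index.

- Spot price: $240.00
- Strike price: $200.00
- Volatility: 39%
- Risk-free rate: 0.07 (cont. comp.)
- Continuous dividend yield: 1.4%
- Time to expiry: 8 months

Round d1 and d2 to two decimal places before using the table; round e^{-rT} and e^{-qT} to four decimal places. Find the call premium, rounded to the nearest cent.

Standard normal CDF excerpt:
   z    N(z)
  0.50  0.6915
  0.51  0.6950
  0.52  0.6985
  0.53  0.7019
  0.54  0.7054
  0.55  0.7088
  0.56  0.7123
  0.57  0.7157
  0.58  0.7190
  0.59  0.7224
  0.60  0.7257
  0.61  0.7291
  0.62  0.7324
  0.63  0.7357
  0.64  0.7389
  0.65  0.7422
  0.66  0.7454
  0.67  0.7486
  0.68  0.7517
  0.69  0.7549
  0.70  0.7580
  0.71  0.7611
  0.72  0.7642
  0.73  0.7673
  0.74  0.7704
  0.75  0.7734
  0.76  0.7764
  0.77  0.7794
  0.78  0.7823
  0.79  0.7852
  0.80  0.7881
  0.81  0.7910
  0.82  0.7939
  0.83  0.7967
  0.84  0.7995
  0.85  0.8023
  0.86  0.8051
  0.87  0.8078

$56.78

σ√T = 0.39 × 0.8165 = 0.3184
d₁ = [ln(240/200) + (0.07 − 0.014 + 0.39²/2)·0.6667] / 0.3184 = [0.1823 + 0.0880] / 0.3184 = 0.8490 which rounds to 0.85
d₂ = d₁ − σ√T = 0.8490 − 0.3184 = 0.5306 which rounds to 0.53
e^(−qT) = e^(−0.014·0.6667) = 0.9907;  e^(−rT) = e^(−0.07·0.6667) = 0.9544
N(d₁) = N(0.85) = 0.8023;  N(d₂) = N(0.53) = 0.7019
C = 240·0.9907·0.8023 − 200·0.9544·0.7019 = 190.7613 − 133.9787 = 56.7826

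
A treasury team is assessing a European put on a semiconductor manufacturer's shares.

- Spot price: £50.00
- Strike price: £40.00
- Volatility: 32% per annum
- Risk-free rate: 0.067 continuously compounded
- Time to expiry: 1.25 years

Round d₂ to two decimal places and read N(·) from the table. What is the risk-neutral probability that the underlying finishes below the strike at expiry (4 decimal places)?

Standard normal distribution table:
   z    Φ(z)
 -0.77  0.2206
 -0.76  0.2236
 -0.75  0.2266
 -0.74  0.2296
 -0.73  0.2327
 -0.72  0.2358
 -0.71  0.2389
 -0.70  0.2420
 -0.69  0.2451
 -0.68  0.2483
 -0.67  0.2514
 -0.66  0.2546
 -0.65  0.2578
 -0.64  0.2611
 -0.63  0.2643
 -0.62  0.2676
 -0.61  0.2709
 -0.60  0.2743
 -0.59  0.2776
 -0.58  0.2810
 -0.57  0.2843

T = 1.25;  σ√T = 0.3578
d₁ = [ln(50/40) + (0.067 + 0.32²/2)·1.25] / 0.3578 = [0.2231 + 0.1477] / 0.3578 = 1.0367 ⇒ 1.04
d₂ = d₁ − σ√T = 1.0367 − 0.3578 = 0.6789 ⇒ 0.68
Risk-neutral Pr[S_T < K] = N(−d₂) = N(-0.68) = 0.2483

0.2483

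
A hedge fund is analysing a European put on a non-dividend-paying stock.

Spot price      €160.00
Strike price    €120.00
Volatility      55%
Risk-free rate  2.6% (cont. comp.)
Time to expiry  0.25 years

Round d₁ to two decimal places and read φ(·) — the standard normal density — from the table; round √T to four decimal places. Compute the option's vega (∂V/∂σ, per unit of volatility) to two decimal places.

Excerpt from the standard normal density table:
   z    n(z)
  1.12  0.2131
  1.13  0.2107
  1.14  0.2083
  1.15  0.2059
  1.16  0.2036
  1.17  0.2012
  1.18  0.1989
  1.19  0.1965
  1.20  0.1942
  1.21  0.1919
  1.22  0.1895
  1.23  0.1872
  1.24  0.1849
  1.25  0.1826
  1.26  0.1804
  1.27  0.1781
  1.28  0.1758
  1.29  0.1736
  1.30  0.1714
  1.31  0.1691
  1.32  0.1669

15.35

σ√T = 0.55 × 0.5000 = 0.2750
d₁ = [ln(160/120) + (0.026 + ½·0.55²)·0.25] / (σ√T) = (0.2877 + 0.0443) / 0.2750 = 1.2073 → 1.21
√T = √0.25 = 0.5000
φ(d₁) = φ(1.21) = 0.1919
vega = S·φ(d₁)·√T = 160·0.1919·0.5000 = 15.3520
(Vega is the same for a European call and put with the same parameters.)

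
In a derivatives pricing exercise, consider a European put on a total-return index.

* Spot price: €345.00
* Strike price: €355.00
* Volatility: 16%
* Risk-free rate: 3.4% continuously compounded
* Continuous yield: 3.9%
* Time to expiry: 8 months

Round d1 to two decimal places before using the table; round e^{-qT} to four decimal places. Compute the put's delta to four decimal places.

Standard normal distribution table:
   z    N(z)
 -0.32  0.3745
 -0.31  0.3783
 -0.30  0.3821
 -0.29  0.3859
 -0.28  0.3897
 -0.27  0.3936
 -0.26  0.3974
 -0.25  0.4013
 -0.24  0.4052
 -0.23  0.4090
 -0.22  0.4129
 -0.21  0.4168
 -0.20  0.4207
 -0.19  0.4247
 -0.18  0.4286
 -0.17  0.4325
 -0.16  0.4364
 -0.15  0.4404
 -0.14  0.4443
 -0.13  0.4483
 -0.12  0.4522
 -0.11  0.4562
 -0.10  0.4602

T = 0.6667;  σ√T = 0.1306
ln(S/K) + (r − q + σ²/2)T = ln(345/355) + (0.034 − 0.039 + 0.16²/2)·0.6667 = -0.0286 + 0.0052 = -0.0234
d₁ = -0.0234 / 0.1306 = -0.1789 → -0.18
N(d₁) = N(-0.18) = 0.4286
Δ_put = exp(−qT)·(N(d₁) − 1) = 0.9743·(0.4286 − 1) = -0.5567

-0.5567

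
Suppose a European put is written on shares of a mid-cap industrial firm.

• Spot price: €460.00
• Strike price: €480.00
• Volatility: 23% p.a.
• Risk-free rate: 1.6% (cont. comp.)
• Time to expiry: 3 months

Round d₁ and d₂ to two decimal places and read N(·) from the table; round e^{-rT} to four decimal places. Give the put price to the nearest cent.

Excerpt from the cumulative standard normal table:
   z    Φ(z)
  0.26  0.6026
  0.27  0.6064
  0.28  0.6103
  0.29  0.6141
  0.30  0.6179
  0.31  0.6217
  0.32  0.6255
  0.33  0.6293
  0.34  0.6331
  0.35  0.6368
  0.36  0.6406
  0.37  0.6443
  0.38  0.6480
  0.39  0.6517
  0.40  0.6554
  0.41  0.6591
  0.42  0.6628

€30.83

σ√T = 0.23 × 0.5000 = 0.1150
d₁ = [ln(460/480) + (0.016 + 0.23²/2)·0.25] / 0.1150 = [-0.0426 + 0.0106] / 0.1150 = -0.2778 which rounds to -0.28
d₂ = d₁ − σ√T = -0.2778 − 0.1150 = -0.3928 which rounds to -0.39
e^(−rT) = e^(−0.016·0.25) = 0.9960
N(−d₂) = N(0.39) = 0.6517;  N(−d₁) = N(0.28) = 0.6103
P = 480·0.9960·0.6517 − 460·0.6103 = 311.5647 − 280.7380 = 30.8267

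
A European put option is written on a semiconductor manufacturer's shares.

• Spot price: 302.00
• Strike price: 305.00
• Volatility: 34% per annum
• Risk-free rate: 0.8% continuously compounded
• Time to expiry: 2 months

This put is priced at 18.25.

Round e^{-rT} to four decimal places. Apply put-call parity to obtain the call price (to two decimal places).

e^(−rT) = e^(−0.008·0.1667) = 0.9987
Put-call parity: C − P = S − K·e^(−rT) = 302 − 305·0.9987 = 302 − 304.6035 = -2.6035
C = P + (C − P) = 18.25 + (-2.6035) = 15.6465

15.65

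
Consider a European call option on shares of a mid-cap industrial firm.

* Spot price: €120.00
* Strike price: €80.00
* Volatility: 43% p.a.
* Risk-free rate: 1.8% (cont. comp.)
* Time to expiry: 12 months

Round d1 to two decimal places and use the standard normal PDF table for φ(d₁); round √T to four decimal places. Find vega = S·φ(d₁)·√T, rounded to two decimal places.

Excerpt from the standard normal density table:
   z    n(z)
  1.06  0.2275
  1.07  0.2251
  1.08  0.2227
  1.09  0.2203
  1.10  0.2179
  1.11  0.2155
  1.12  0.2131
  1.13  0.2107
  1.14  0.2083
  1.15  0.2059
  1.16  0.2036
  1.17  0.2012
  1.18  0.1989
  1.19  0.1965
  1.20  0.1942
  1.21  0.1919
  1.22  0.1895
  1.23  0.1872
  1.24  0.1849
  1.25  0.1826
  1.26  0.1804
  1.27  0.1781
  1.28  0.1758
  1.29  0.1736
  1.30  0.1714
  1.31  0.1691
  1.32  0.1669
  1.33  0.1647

23.30

T = 1;  σ√T = 0.4300
d₁ = [ln(120/80) + (0.018 + 0.43²/2)·1] / 0.4300 = [0.4055 + 0.1104] / 0.4300 = 1.1998 which rounds to 1.20
√T = √1 = 1.0000
φ(d₁) = φ(1.20) = 0.1942
vega = S·φ(d₁)·√T = 120·0.1942·1.0000 = 23.3040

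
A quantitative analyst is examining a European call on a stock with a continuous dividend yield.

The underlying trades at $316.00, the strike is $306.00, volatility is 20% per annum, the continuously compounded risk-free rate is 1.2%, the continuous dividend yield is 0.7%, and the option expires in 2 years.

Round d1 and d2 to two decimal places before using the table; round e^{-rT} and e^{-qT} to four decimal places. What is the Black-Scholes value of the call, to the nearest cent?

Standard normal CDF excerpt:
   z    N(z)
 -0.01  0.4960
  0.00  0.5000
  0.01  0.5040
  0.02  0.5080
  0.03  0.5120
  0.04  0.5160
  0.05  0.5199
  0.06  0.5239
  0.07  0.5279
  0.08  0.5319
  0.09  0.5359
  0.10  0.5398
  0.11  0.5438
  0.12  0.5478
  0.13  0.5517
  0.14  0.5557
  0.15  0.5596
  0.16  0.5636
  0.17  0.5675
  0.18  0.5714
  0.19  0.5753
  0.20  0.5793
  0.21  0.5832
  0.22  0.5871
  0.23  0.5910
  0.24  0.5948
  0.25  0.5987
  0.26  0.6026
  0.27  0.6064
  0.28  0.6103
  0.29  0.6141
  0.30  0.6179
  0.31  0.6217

σ√T = 0.2 × 1.4142 = 0.2828
d₁ = [ln(316/306) + (0.012 − 0.007 + 0.2²/2)·2] / 0.2828 = [0.0322 + 0.0500] / 0.2828 = 0.2905 ⇒ 0.29
d₂ = d₁ − σ√T = 0.2905 − 0.2828 = 0.0076 ⇒ 0.01
e^(−qT) = e^(−0.007·2) = 0.9861;  e^(−rT) = e^(−0.012·2) = 0.9763
C = 316·0.9861·N(0.29) − 306·0.9763·N(0.01) = 316·0.9861·0.6141 − 306·0.9763·0.5040 = 191.3582 − 150.5689 = 40.7893

$40.79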